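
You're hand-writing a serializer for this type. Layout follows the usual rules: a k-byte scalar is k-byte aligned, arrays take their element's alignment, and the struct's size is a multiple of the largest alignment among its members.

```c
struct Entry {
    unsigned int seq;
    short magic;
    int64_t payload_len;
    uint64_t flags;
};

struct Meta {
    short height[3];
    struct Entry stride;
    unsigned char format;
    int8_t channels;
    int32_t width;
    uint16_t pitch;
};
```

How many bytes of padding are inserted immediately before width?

Entry: @0: seq [4B, align 4] → 4; @4: magic [2B, align 2] → 6; +2 pad (align 8); @8: payload_len [8B, align 8] → 16; @16: flags [8B, align 8] → 24; size 24, align 8
@0: height [6B, align 2] → 6
+2 pad (align 8)
@8: stride [24B, align 8] → 32
@32: format [1B, align 1] → 33
@33: channels [1B, align 1] → 34
+2 pad (align 4)
@36: width [4B, align 4] → 40

2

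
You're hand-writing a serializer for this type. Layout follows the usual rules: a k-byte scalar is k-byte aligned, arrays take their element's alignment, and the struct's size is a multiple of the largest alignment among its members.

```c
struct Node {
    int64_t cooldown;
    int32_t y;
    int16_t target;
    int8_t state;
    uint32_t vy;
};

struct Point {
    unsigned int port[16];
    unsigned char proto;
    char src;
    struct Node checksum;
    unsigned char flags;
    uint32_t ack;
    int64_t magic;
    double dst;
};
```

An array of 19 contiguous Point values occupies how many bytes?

2280

Node: @0: cooldown [8B, align 8] → 8; @8: y [4B, align 4] → 12; @12: target [2B, align 2] → 14; @14: state [1B, align 1] → 15; +1 pad (align 4); @16: vy [4B, align 4] → 20; +4 tail pad (align 8); size 24, align 8
@0: port [64B, align 4] → 64
@64: proto [1B, align 1] → 65
@65: src [1B, align 1] → 66
+6 pad (align 8)
@72: checksum [24B, align 8] → 96
@96: flags [1B, align 1] → 97
+3 pad (align 4)
@100: ack [4B, align 4] → 104
@104: magic [8B, align 8] → 112
@112: dst [8B, align 8] → 120
size 120, align 8
array of 19: 19 × 120 = 2280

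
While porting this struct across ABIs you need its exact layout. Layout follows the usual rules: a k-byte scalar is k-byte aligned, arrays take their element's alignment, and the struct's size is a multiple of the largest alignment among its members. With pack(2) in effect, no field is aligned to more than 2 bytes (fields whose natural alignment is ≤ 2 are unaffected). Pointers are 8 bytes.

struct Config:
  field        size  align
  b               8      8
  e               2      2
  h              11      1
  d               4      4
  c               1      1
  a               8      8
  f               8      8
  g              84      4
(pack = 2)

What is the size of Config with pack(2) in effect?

0..8  b  (8B, 2-aligned)
8..10  e  (2B, 2-aligned)
10..21  h  (11B, 1-aligned)
21..22  -- padding (1B)
22..26  d  (4B, 2-aligned)
26..27  c  (1B, 1-aligned)
27..28  -- padding (1B)
28..36  a  (8B, 2-aligned)
36..44  f  (8B, 2-aligned)
44..128  g  (84B, 2-aligned)
sizeof = 128, alignof = 2

128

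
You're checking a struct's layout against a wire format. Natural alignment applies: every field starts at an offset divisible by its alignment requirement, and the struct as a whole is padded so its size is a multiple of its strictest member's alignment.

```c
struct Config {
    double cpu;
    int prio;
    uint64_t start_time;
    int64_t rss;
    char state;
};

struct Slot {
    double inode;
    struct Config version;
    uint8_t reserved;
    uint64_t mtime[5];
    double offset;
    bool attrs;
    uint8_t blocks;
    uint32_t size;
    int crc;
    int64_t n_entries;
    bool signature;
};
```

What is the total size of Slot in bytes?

Config: 0..8  cpu  (8B, 8-aligned); 8..12  prio  (4B, 4-aligned); 12..16  -- padding (4B); 16..24  start_time  (8B, 8-aligned); 24..32  rss  (8B, 8-aligned); 32..33  state  (1B, 1-aligned); 33..40  -- tail padding (7B); sizeof = 40, alignof = 8
0..8  inode  (8B, 8-aligned)
8..48  version  (40B, 8-aligned)
48..49  reserved  (1B, 1-aligned)
49..56  -- padding (7B)
56..96  mtime  (40B, 8-aligned)
96..104  offset  (8B, 8-aligned)
104..105  attrs  (1B, 1-aligned)
105..106  blocks  (1B, 1-aligned)
106..108  -- padding (2B)
108..112  size  (4B, 4-aligned)
112..116  crc  (4B, 4-aligned)
116..120  -- padding (4B)
120..128  n_entries  (8B, 8-aligned)
128..129  signature  (1B, 1-aligned)
129..136  -- tail padding (7B)
sizeof = 136, alignof = 8

136 bytes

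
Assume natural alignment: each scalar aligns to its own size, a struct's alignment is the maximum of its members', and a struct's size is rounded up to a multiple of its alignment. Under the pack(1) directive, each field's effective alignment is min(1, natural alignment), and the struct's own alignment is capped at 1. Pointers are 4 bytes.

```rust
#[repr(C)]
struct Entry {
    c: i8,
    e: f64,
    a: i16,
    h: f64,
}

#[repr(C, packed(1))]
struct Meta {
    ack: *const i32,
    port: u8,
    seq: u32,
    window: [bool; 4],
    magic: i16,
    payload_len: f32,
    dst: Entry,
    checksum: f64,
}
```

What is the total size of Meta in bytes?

59

Entry: @0: c [1B, align 1] → 1; +7 pad (align 8); @8: e [8B, align 8] → 16; @16: a [2B, align 2] → 18; +6 pad (align 8); @24: h [8B, align 8] → 32; size 32, align 8
@0: ack [4B, align 1] → 4
@4: port [1B, align 1] → 5
@5: seq [4B, align 1] → 9
@9: window [4B, align 1] → 13
@13: magic [2B, align 1] → 15
@15: payload_len [4B, align 1] → 19
@19: dst [32B, align 1] → 51
@51: checksum [8B, align 1] → 59
size 59, align 1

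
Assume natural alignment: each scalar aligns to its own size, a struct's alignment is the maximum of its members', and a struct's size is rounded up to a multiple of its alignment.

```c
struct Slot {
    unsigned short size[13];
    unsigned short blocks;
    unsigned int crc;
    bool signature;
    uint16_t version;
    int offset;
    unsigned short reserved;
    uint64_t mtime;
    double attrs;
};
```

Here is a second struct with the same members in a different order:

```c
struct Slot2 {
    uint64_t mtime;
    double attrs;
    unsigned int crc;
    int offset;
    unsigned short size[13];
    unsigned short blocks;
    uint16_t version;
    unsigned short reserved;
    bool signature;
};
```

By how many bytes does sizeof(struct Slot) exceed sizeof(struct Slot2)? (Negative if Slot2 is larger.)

@0: size [26B, align 2] → 26
@26: blocks [2B, align 2] → 28
@28: crc [4B, align 4] → 32
@32: signature [1B, align 1] → 33
+1 pad (align 2)
@34: version [2B, align 2] → 36
@36: offset [4B, align 4] → 40
@40: reserved [2B, align 2] → 42
+6 pad (align 8)
@48: mtime [8B, align 8] → 56
@56: attrs [8B, align 8] → 64
size 64, align 8
— Slot2 —
@0: mtime [8B, align 8] → 8
@8: attrs [8B, align 8] → 16
@16: crc [4B, align 4] → 20
@20: offset [4B, align 4] → 24
@24: size [26B, align 2] → 50
@50: blocks [2B, align 2] → 52
@52: version [2B, align 2] → 54
@54: reserved [2B, align 2] → 56
@56: signature [1B, align 1] → 57
+7 tail pad (align 8)
size 64, align 8
64 − 64 = 0

0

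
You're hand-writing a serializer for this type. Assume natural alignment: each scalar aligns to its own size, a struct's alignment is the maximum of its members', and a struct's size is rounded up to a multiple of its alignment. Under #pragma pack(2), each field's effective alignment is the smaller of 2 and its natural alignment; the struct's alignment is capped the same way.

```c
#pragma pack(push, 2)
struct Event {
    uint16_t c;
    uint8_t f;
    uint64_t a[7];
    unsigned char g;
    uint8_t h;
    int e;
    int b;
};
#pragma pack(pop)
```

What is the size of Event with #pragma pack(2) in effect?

70

c at 0 (size 2, align 2) → ends 2
f at 2 (size 1, align 1) → ends 3
pad 1 to align 2 for a
a at 4 (size 56, align 2) → ends 60
g at 60 (size 1, align 1) → ends 61
h at 61 (size 1, align 1) → ends 62
e at 62 (size 4, align 2) → ends 66
b at 66 (size 4, align 2) → ends 70
total 70 bytes, alignment 2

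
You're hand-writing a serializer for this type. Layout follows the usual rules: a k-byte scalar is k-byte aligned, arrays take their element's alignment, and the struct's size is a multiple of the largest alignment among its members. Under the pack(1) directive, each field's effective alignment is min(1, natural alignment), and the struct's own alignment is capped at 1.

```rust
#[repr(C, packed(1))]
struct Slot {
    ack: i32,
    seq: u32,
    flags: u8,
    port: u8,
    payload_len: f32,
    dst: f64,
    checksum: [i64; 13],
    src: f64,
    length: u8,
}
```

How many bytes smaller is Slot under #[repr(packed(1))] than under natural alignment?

9

natural layout:
  ack at 0 (size 4, align 4) → ends 4
  seq at 4 (size 4, align 4) → ends 8
  flags at 8 (size 1, align 1) → ends 9
  port at 9 (size 1, align 1) → ends 10
  pad 2 to align 4 for payload_len
  payload_len at 12 (size 4, align 4) → ends 16
  dst at 16 (size 8, align 8) → ends 24
  checksum at 24 (size 104, align 8) → ends 128
  src at 128 (size 8, align 8) → ends 136
  length at 136 (size 1, align 1) → ends 137
  tail pad 7 to reach multiple of 8
  total 144 bytes, alignment 8
packed(1) layout:
  ack at 0 (size 4, align 1) → ends 4
  seq at 4 (size 4, align 1) → ends 8
  flags at 8 (size 1, align 1) → ends 9
  port at 9 (size 1, align 1) → ends 10
  payload_len at 10 (size 4, align 1) → ends 14
  dst at 14 (size 8, align 1) → ends 22
  checksum at 22 (size 104, align 1) → ends 126
  src at 126 (size 8, align 1) → ends 134
  length at 134 (size 1, align 1) → ends 135
  total 135 bytes, alignment 1
144 − 135 = 9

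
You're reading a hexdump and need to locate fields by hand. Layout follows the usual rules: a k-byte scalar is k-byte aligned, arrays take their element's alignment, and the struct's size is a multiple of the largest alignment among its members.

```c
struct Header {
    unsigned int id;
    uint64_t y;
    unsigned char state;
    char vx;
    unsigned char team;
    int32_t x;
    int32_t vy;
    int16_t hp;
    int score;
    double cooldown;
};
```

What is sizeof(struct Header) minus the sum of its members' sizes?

11

id at 0 (size 4, align 4) → ends 4
pad 4 to align 8 for y
y at 8 (size 8, align 8) → ends 16
state at 16 (size 1, align 1) → ends 17
vx at 17 (size 1, align 1) → ends 18
team at 18 (size 1, align 1) → ends 19
pad 1 to align 4 for x
x at 20 (size 4, align 4) → ends 24
vy at 24 (size 4, align 4) → ends 28
hp at 28 (size 2, align 2) → ends 30
pad 2 to align 4 for score
score at 32 (size 4, align 4) → ends 36
pad 4 to align 8 for cooldown
cooldown at 40 (size 8, align 8) → ends 48
total 48 bytes, alignment 8
data bytes 37, size 48 → padding 11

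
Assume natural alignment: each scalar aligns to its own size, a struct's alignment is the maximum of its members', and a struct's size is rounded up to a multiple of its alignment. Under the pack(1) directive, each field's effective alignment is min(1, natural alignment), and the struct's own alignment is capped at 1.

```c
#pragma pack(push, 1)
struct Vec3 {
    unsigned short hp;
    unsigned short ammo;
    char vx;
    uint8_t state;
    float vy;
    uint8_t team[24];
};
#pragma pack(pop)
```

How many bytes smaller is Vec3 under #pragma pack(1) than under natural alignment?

2

natural layout:
  hp at 0 (size 2, align 2) → ends 2
  ammo at 2 (size 2, align 2) → ends 4
  vx at 4 (size 1, align 1) → ends 5
  state at 5 (size 1, align 1) → ends 6
  pad 2 to align 4 for vy
  vy at 8 (size 4, align 4) → ends 12
  team at 12 (size 24, align 1) → ends 36
  total 36 bytes, alignment 4
packed(1) layout:
  hp at 0 (size 2, align 1) → ends 2
  ammo at 2 (size 2, align 1) → ends 4
  vx at 4 (size 1, align 1) → ends 5
  state at 5 (size 1, align 1) → ends 6
  vy at 6 (size 4, align 1) → ends 10
  team at 10 (size 24, align 1) → ends 34
  total 34 bytes, alignment 1
36 − 34 = 2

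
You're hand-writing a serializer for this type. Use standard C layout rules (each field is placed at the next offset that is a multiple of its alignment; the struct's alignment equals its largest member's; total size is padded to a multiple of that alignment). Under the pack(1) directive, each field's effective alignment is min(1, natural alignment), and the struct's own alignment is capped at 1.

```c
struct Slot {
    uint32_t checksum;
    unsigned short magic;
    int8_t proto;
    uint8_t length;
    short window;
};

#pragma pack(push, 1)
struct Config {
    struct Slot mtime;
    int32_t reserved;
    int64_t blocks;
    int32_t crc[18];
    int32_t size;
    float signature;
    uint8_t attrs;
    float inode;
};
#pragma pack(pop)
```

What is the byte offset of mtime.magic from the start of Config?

Slot: @0: checksum [4B, align 4] → 4; @4: magic [2B, align 2] → 6; @6: proto [1B, align 1] → 7; @7: length [1B, align 1] → 8; @8: window [2B, align 2] → 10; +2 tail pad (align 4); size 12, align 4
@0: mtime [12B, align 1] → 12
within Slot: magic at 4
0 + 4 = 4

4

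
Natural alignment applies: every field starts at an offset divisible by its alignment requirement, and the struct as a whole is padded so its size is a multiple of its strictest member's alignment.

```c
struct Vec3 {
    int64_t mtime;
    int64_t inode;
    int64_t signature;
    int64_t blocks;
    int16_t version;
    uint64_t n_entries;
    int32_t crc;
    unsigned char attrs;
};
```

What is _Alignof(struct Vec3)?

8

member alignments: mtime=8, inode=8, signature=8, blocks=8, version=2, n_entries=8, crc=4, attrs=1
max = 8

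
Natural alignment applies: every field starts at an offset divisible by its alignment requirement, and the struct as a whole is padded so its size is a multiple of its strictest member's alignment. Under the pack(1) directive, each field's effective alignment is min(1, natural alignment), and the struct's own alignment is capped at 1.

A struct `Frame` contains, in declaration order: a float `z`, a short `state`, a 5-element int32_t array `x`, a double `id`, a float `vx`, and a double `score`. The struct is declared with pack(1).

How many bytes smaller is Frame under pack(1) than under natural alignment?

natural layout:
  0..4  z  (4B, 4-aligned)
  4..6  state  (2B, 2-aligned)
  6..8  -- padding (2B)
  8..28  x  (20B, 4-aligned)
  28..32  -- padding (4B)
  32..40  id  (8B, 8-aligned)
  40..44  vx  (4B, 4-aligned)
  44..48  -- padding (4B)
  48..56  score  (8B, 8-aligned)
  sizeof = 56, alignof = 8
packed(1) layout:
  0..4  z  (4B, 1-aligned)
  4..6  state  (2B, 1-aligned)
  6..26  x  (20B, 1-aligned)
  26..34  id  (8B, 1-aligned)
  34..38  vx  (4B, 1-aligned)
  38..46  score  (8B, 1-aligned)
  sizeof = 46, alignof = 1
56 − 46 = 10

10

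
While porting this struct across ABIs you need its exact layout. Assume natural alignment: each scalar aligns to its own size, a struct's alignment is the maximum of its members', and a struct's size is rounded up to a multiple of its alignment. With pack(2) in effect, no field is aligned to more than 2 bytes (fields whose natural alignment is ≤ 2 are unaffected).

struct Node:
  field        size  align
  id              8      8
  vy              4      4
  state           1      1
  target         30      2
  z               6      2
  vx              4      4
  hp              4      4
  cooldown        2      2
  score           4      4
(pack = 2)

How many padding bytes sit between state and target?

1

@0: id [8B, align 2] → 8
@8: vy [4B, align 2] → 12
@12: state [1B, align 1] → 13
+1 pad (align 2)
@14: target [30B, align 2] → 44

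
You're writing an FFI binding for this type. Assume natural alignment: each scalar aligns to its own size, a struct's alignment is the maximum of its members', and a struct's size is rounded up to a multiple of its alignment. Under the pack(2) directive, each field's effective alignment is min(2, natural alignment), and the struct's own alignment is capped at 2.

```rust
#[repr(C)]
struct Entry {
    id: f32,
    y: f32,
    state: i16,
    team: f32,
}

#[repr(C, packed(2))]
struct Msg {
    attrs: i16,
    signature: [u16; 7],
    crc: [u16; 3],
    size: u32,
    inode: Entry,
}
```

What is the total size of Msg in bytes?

42 bytes

Entry: id at 0 (size 4, align 4) → ends 4; y at 4 (size 4, align 4) → ends 8; state at 8 (size 2, align 2) → ends 10; pad 2 to align 4 for team; team at 12 (size 4, align 4) → ends 16; total 16 bytes, alignment 4
attrs at 0 (size 2, align 2) → ends 2
signature at 2 (size 14, align 2) → ends 16
crc at 16 (size 6, align 2) → ends 22
size at 22 (size 4, align 2) → ends 26
inode at 26 (size 16, align 2) → ends 42
total 42 bytes, alignment 2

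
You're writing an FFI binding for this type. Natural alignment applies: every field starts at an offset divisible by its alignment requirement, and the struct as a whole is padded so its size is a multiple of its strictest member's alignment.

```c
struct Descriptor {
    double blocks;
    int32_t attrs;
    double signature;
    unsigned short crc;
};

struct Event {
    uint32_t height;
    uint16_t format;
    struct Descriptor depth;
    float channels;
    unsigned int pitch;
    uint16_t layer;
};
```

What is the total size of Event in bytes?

Descriptor: 0..8  blocks  (8B, 8-aligned); 8..12  attrs  (4B, 4-aligned); 12..16  -- padding (4B); 16..24  signature  (8B, 8-aligned); 24..26  crc  (2B, 2-aligned); 26..32  -- tail padding (6B); sizeof = 32, alignof = 8
0..4  height  (4B, 4-aligned)
4..6  format  (2B, 2-aligned)
6..8  -- padding (2B)
8..40  depth  (32B, 8-aligned)
40..44  channels  (4B, 4-aligned)
44..48  pitch  (4B, 4-aligned)
48..50  layer  (2B, 2-aligned)
50..56  -- tail padding (6B)
sizeof = 56, alignof = 8

56 bytes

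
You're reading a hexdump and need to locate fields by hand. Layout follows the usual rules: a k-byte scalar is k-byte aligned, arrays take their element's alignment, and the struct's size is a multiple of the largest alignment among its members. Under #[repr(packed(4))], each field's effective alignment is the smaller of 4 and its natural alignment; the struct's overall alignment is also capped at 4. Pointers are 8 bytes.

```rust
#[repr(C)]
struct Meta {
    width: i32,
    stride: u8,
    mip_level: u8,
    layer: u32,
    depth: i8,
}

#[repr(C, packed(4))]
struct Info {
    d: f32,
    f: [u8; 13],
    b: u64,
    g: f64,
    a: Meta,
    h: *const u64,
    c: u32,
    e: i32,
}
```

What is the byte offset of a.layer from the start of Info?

44

Meta: @0: width [4B, align 4] → 4; @4: stride [1B, align 1] → 5; @5: mip_level [1B, align 1] → 6; +2 pad (align 4); @8: layer [4B, align 4] → 12; @12: depth [1B, align 1] → 13; +3 tail pad (align 4); size 16, align 4
@0: d [4B, align 4] → 4
@4: f [13B, align 1] → 17
+3 pad (align 4)
@20: b [8B, align 4] → 28
@28: g [8B, align 4] → 36
@36: a [16B, align 4] → 52
within Meta: layer at 8
36 + 8 = 44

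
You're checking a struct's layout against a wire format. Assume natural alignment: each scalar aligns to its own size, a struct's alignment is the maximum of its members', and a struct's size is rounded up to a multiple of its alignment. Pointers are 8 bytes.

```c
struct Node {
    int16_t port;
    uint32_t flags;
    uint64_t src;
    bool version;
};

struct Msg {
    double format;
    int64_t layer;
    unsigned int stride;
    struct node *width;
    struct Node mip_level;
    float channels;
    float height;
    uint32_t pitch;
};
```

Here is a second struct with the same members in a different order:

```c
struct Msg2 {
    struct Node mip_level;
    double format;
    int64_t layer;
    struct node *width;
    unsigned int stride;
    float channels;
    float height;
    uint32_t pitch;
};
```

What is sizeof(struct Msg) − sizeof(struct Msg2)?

8

Node: port at 0 (size 2, align 2) → ends 2; pad 2 to align 4 for flags; flags at 4 (size 4, align 4) → ends 8; src at 8 (size 8, align 8) → ends 16; version at 16 (size 1, align 1) → ends 17; tail pad 7 to reach multiple of 8; total 24 bytes, alignment 8
format at 0 (size 8, align 8) → ends 8
layer at 8 (size 8, align 8) → ends 16
stride at 16 (size 4, align 4) → ends 20
pad 4 to align 8 for width
width at 24 (size 8, align 8) → ends 32
mip_level at 32 (size 24, align 8) → ends 56
channels at 56 (size 4, align 4) → ends 60
height at 60 (size 4, align 4) → ends 64
pitch at 64 (size 4, align 4) → ends 68
tail pad 4 to reach multiple of 8
total 72 bytes, alignment 8
— Msg2 —
mip_level at 0 (size 24, align 8) → ends 24
format at 24 (size 8, align 8) → ends 32
layer at 32 (size 8, align 8) → ends 40
width at 40 (size 8, align 8) → ends 48
stride at 48 (size 4, align 4) → ends 52
channels at 52 (size 4, align 4) → ends 56
height at 56 (size 4, align 4) → ends 60
pitch at 60 (size 4, align 4) → ends 64
total 64 bytes, alignment 8
72 − 64 = 8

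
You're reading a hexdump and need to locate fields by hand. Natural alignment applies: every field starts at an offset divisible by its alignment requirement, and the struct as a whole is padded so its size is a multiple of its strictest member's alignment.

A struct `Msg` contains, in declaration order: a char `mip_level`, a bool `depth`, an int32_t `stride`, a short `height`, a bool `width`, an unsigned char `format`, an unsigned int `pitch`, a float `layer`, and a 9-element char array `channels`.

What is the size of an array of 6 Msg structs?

192

0..1  mip_level  (1B, 1-aligned)
1..2  depth  (1B, 1-aligned)
2..4  -- padding (2B)
4..8  stride  (4B, 4-aligned)
8..10  height  (2B, 2-aligned)
10..11  width  (1B, 1-aligned)
11..12  format  (1B, 1-aligned)
12..16  pitch  (4B, 4-aligned)
16..20  layer  (4B, 4-aligned)
20..29  channels  (9B, 1-aligned)
29..32  -- tail padding (3B)
sizeof = 32, alignof = 4
array of 6: 6 × 32 = 192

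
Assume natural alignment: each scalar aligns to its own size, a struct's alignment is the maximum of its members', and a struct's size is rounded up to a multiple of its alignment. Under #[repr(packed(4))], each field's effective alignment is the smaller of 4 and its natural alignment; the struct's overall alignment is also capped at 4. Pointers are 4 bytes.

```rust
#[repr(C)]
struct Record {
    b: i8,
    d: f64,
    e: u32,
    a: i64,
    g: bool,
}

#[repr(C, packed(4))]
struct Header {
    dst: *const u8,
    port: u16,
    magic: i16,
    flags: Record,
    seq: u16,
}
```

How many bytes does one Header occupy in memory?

Record: b at 0 (size 1, align 1) → ends 1; pad 7 to align 8 for d; d at 8 (size 8, align 8) → ends 16; e at 16 (size 4, align 4) → ends 20; pad 4 to align 8 for a; a at 24 (size 8, align 8) → ends 32; g at 32 (size 1, align 1) → ends 33; tail pad 7 to reach multiple of 8; total 40 bytes, alignment 8
dst at 0 (size 4, align 4) → ends 4
port at 4 (size 2, align 2) → ends 6
magic at 6 (size 2, align 2) → ends 8
flags at 8 (size 40, align 4) → ends 48
seq at 48 (size 2, align 2) → ends 50
tail pad 2 to reach multiple of 4
total 52 bytes, alignment 4

52 bytes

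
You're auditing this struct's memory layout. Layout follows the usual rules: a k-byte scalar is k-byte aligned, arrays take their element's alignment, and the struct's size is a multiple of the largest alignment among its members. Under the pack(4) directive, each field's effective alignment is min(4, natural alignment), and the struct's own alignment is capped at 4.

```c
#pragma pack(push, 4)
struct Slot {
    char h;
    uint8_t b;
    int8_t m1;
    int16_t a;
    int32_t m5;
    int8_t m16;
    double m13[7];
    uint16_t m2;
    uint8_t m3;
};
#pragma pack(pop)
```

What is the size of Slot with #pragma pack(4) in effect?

0..1  h  (1B, 1-aligned)
1..2  b  (1B, 1-aligned)
2..3  m1  (1B, 1-aligned)
3..4  -- padding (1B)
4..6  a  (2B, 2-aligned)
6..8  -- padding (2B)
8..12  m5  (4B, 4-aligned)
12..13  m16  (1B, 1-aligned)
13..16  -- padding (3B)
16..72  m13  (56B, 4-aligned)
72..74  m2  (2B, 2-aligned)
74..75  m3  (1B, 1-aligned)
75..76  -- tail padding (1B)
sizeof = 76, alignof = 4

76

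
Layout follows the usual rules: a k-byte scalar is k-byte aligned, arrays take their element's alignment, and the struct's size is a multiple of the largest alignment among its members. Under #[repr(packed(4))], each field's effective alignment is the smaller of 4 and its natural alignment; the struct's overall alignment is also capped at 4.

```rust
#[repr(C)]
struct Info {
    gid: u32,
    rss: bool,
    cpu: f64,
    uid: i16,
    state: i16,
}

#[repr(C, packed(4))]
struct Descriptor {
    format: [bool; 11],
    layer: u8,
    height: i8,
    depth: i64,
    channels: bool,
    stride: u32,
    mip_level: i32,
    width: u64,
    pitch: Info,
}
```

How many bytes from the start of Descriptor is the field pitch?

Info: gid at 0 (size 4, align 4) → ends 4; rss at 4 (size 1, align 1) → ends 5; pad 3 to align 8 for cpu; cpu at 8 (size 8, align 8) → ends 16; uid at 16 (size 2, align 2) → ends 18; state at 18 (size 2, align 2) → ends 20; tail pad 4 to reach multiple of 8; total 24 bytes, alignment 8
format at 0 (size 11, align 1) → ends 11
layer at 11 (size 1, align 1) → ends 12
height at 12 (size 1, align 1) → ends 13
pad 3 to align 4 for depth
depth at 16 (size 8, align 4) → ends 24
channels at 24 (size 1, align 1) → ends 25
pad 3 to align 4 for stride
stride at 28 (size 4, align 4) → ends 32
mip_level at 32 (size 4, align 4) → ends 36
width at 36 (size 8, align 4) → ends 44
pitch at 44 (size 24, align 4) → ends 68

44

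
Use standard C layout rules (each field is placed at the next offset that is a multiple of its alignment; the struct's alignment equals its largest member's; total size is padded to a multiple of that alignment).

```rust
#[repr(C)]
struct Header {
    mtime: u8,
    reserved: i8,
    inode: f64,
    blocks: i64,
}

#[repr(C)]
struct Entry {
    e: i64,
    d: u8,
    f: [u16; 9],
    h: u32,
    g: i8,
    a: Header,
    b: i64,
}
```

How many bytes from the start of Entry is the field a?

40

Header: @0: mtime [1B, align 1] → 1; @1: reserved [1B, align 1] → 2; +6 pad (align 8); @8: inode [8B, align 8] → 16; @16: blocks [8B, align 8] → 24; size 24, align 8
@0: e [8B, align 8] → 8
@8: d [1B, align 1] → 9
+1 pad (align 2)
@10: f [18B, align 2] → 28
@28: h [4B, align 4] → 32
@32: g [1B, align 1] → 33
+7 pad (align 8)
@40: a [24B, align 8] → 64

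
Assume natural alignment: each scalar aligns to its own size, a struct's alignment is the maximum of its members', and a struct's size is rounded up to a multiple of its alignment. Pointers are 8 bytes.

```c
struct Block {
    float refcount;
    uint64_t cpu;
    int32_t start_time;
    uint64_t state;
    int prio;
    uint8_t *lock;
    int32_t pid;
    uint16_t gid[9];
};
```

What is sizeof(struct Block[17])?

0..4  refcount  (4B, 4-aligned)
4..8  -- padding (4B)
8..16  cpu  (8B, 8-aligned)
16..20  start_time  (4B, 4-aligned)
20..24  -- padding (4B)
24..32  state  (8B, 8-aligned)
32..36  prio  (4B, 4-aligned)
36..40  -- padding (4B)
40..48  lock  (8B, 8-aligned)
48..52  pid  (4B, 4-aligned)
52..70  gid  (18B, 2-aligned)
70..72  -- tail padding (2B)
sizeof = 72, alignof = 8
array of 17: 17 × 72 = 1224

1224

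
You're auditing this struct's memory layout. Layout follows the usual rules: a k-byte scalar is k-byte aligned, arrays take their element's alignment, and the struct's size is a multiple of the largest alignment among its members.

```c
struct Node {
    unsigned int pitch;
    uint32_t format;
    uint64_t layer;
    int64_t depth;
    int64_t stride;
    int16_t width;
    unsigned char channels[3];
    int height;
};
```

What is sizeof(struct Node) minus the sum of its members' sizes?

7

pitch at 0 (size 4, align 4) → ends 4
format at 4 (size 4, align 4) → ends 8
layer at 8 (size 8, align 8) → ends 16
depth at 16 (size 8, align 8) → ends 24
stride at 24 (size 8, align 8) → ends 32
width at 32 (size 2, align 2) → ends 34
channels at 34 (size 3, align 1) → ends 37
pad 3 to align 4 for height
height at 40 (size 4, align 4) → ends 44
tail pad 4 to reach multiple of 8
total 48 bytes, alignment 8
data bytes 41, size 48 → padding 7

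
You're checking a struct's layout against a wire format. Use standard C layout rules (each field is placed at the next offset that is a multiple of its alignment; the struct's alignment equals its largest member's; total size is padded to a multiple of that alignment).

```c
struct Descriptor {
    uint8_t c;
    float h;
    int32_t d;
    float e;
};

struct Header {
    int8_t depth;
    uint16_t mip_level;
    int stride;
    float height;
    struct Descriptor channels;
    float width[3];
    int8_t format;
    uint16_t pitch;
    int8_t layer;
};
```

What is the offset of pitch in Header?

Descriptor: c at 0 (size 1, align 1) → ends 1; pad 3 to align 4 for h; h at 4 (size 4, align 4) → ends 8; d at 8 (size 4, align 4) → ends 12; e at 12 (size 4, align 4) → ends 16; total 16 bytes, alignment 4
depth at 0 (size 1, align 1) → ends 1
pad 1 to align 2 for mip_level
mip_level at 2 (size 2, align 2) → ends 4
stride at 4 (size 4, align 4) → ends 8
height at 8 (size 4, align 4) → ends 12
channels at 12 (size 16, align 4) → ends 28
width at 28 (size 12, align 4) → ends 40
format at 40 (size 1, align 1) → ends 41
pad 1 to align 2 for pitch
pitch at 42 (size 2, align 2) → ends 44

42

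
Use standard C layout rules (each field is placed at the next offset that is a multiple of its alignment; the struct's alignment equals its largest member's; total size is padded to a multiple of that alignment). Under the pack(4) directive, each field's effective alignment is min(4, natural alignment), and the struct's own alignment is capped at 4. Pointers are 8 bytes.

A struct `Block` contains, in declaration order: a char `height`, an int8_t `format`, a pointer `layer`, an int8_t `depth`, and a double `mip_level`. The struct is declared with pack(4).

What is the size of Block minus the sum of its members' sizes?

@0: height [1B, align 1] → 1
@1: format [1B, align 1] → 2
+2 pad (align 4)
@4: layer [8B, align 4] → 12
@12: depth [1B, align 1] → 13
+3 pad (align 4)
@16: mip_level [8B, align 4] → 24
size 24, align 4
data bytes 19, size 24 → padding 5

5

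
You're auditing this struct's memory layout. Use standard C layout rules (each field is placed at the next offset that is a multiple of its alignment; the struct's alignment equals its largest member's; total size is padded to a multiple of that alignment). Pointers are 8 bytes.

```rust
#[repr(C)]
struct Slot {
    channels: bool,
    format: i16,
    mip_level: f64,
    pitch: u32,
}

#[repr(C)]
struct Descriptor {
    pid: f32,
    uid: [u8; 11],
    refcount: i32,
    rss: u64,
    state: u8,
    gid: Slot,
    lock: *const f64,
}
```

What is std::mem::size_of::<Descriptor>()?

Slot: 0..1  channels  (1B, 1-aligned); 1..2  -- padding (1B); 2..4  format  (2B, 2-aligned); 4..8  -- padding (4B); 8..16  mip_level  (8B, 8-aligned); 16..20  pitch  (4B, 4-aligned); 20..24  -- tail padding (4B); sizeof = 24, alignof = 8
0..4  pid  (4B, 4-aligned)
4..15  uid  (11B, 1-aligned)
15..16  -- padding (1B)
16..20  refcount  (4B, 4-aligned)
20..24  -- padding (4B)
24..32  rss  (8B, 8-aligned)
32..33  state  (1B, 1-aligned)
33..40  -- padding (7B)
40..64  gid  (24B, 8-aligned)
64..72  lock  (8B, 8-aligned)
sizeof = 72, alignof = 8

72 bytes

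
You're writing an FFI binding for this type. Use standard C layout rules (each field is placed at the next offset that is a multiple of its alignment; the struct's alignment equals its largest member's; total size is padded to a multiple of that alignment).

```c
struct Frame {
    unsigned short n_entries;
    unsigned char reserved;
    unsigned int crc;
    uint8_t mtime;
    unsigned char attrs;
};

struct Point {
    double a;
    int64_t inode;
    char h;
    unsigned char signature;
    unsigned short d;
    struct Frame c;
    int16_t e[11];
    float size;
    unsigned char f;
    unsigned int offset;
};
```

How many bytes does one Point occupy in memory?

Frame: @0: n_entries [2B, align 2] → 2; @2: reserved [1B, align 1] → 3; +1 pad (align 4); @4: crc [4B, align 4] → 8; @8: mtime [1B, align 1] → 9; @9: attrs [1B, align 1] → 10; +2 tail pad (align 4); size 12, align 4
@0: a [8B, align 8] → 8
@8: inode [8B, align 8] → 16
@16: h [1B, align 1] → 17
@17: signature [1B, align 1] → 18
@18: d [2B, align 2] → 20
@20: c [12B, align 4] → 32
@32: e [22B, align 2] → 54
+2 pad (align 4)
@56: size [4B, align 4] → 60
@60: f [1B, align 1] → 61
+3 pad (align 4)
@64: offset [4B, align 4] → 68
+4 tail pad (align 8)
size 72, align 8

72 bytes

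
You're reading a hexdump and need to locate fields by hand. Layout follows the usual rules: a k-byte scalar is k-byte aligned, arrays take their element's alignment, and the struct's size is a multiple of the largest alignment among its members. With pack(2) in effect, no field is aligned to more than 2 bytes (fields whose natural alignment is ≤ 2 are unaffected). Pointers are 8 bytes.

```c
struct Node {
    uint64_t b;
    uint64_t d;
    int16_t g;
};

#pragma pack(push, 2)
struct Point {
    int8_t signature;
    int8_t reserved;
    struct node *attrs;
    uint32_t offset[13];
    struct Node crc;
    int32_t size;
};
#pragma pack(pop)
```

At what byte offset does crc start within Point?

Node: 0..8  b  (8B, 8-aligned); 8..16  d  (8B, 8-aligned); 16..18  g  (2B, 2-aligned); 18..24  -- tail padding (6B); sizeof = 24, alignof = 8
0..1  signature  (1B, 1-aligned)
1..2  reserved  (1B, 1-aligned)
2..10  attrs  (8B, 2-aligned)
10..62  offset  (52B, 2-aligned)
62..86  crc  (24B, 2-aligned)

62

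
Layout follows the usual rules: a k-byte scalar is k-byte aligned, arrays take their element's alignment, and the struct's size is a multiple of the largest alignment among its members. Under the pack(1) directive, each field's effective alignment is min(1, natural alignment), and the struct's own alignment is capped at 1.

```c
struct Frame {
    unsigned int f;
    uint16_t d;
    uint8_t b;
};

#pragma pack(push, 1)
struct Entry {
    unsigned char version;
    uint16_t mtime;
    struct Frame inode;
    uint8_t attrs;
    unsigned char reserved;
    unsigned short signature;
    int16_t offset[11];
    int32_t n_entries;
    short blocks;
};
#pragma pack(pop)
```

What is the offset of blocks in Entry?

41

Frame: f at 0 (size 4, align 4) → ends 4; d at 4 (size 2, align 2) → ends 6; b at 6 (size 1, align 1) → ends 7; tail pad 1 to reach multiple of 4; total 8 bytes, alignment 4
version at 0 (size 1, align 1) → ends 1
mtime at 1 (size 2, align 1) → ends 3
inode at 3 (size 8, align 1) → ends 11
attrs at 11 (size 1, align 1) → ends 12
reserved at 12 (size 1, align 1) → ends 13
signature at 13 (size 2, align 1) → ends 15
offset at 15 (size 22, align 1) → ends 37
n_entries at 37 (size 4, align 1) → ends 41
blocks at 41 (size 2, align 1) → ends 43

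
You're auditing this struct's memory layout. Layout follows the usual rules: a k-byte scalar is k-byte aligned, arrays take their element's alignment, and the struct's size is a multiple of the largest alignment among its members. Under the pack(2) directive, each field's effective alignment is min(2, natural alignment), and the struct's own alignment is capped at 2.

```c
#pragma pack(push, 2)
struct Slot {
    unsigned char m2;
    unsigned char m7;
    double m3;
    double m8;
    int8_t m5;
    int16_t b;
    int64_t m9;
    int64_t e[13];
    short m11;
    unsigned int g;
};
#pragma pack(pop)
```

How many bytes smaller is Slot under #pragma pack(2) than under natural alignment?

natural layout:
  0..1  m2  (1B, 1-aligned)
  1..2  m7  (1B, 1-aligned)
  2..8  -- padding (6B)
  8..16  m3  (8B, 8-aligned)
  16..24  m8  (8B, 8-aligned)
  24..25  m5  (1B, 1-aligned)
  25..26  -- padding (1B)
  26..28  b  (2B, 2-aligned)
  28..32  -- padding (4B)
  32..40  m9  (8B, 8-aligned)
  40..144  e  (104B, 8-aligned)
  144..146  m11  (2B, 2-aligned)
  146..148  -- padding (2B)
  148..152  g  (4B, 4-aligned)
  sizeof = 152, alignof = 8
packed(2) layout:
  0..1  m2  (1B, 1-aligned)
  1..2  m7  (1B, 1-aligned)
  2..10  m3  (8B, 2-aligned)
  10..18  m8  (8B, 2-aligned)
  18..19  m5  (1B, 1-aligned)
  19..20  -- padding (1B)
  20..22  b  (2B, 2-aligned)
  22..30  m9  (8B, 2-aligned)
  30..134  e  (104B, 2-aligned)
  134..136  m11  (2B, 2-aligned)
  136..140  g  (4B, 2-aligned)
  sizeof = 140, alignof = 2
152 − 140 = 12

12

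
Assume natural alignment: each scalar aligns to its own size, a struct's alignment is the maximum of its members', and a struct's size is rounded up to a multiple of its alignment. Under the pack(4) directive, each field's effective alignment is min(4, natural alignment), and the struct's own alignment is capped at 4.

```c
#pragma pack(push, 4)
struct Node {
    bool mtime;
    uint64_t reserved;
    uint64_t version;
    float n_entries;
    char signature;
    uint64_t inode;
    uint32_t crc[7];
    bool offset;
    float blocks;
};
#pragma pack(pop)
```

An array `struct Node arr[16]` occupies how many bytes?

0..1  mtime  (1B, 1-aligned)
1..4  -- padding (3B)
4..12  reserved  (8B, 4-aligned)
12..20  version  (8B, 4-aligned)
20..24  n_entries  (4B, 4-aligned)
24..25  signature  (1B, 1-aligned)
25..28  -- padding (3B)
28..36  inode  (8B, 4-aligned)
36..64  crc  (28B, 4-aligned)
64..65  offset  (1B, 1-aligned)
65..68  -- padding (3B)
68..72  blocks  (4B, 4-aligned)
sizeof = 72, alignof = 4
array of 16: 16 × 72 = 1152

1152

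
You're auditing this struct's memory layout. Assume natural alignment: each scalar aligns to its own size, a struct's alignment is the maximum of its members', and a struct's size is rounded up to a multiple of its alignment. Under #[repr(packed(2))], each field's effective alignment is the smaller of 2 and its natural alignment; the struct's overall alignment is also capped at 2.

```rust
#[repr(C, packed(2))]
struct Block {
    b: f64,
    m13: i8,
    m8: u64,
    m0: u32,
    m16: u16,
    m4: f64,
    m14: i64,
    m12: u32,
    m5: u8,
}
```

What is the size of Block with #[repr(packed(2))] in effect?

b at 0 (size 8, align 2) → ends 8
m13 at 8 (size 1, align 1) → ends 9
pad 1 to align 2 for m8
m8 at 10 (size 8, align 2) → ends 18
m0 at 18 (size 4, align 2) → ends 22
m16 at 22 (size 2, align 2) → ends 24
m4 at 24 (size 8, align 2) → ends 32
m14 at 32 (size 8, align 2) → ends 40
m12 at 40 (size 4, align 2) → ends 44
m5 at 44 (size 1, align 1) → ends 45
tail pad 1 to reach multiple of 2
total 46 bytes, alignment 2

46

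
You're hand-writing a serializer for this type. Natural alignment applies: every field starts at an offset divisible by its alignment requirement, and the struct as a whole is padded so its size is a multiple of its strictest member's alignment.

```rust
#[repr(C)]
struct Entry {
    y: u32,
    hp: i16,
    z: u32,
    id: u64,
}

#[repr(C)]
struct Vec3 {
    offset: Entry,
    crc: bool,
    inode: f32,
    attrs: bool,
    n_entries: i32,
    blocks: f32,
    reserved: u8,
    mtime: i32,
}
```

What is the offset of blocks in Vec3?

40

Entry: y at 0 (size 4, align 4) → ends 4; hp at 4 (size 2, align 2) → ends 6; pad 2 to align 4 for z; z at 8 (size 4, align 4) → ends 12; pad 4 to align 8 for id; id at 16 (size 8, align 8) → ends 24; total 24 bytes, alignment 8
offset at 0 (size 24, align 8) → ends 24
crc at 24 (size 1, align 1) → ends 25
pad 3 to align 4 for inode
inode at 28 (size 4, align 4) → ends 32
attrs at 32 (size 1, align 1) → ends 33
pad 3 to align 4 for n_entries
n_entries at 36 (size 4, align 4) → ends 40
blocks at 40 (size 4, align 4) → ends 44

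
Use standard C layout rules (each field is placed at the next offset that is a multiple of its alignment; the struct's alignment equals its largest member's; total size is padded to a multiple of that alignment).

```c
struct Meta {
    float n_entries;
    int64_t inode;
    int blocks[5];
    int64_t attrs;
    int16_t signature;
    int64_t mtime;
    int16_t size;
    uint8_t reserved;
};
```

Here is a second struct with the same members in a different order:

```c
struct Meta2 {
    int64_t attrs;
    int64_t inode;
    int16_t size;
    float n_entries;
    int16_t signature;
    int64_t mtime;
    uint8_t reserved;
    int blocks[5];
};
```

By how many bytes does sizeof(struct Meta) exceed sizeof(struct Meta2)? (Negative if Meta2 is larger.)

8

@0: n_entries [4B, align 4] → 4
+4 pad (align 8)
@8: inode [8B, align 8] → 16
@16: blocks [20B, align 4] → 36
+4 pad (align 8)
@40: attrs [8B, align 8] → 48
@48: signature [2B, align 2] → 50
+6 pad (align 8)
@56: mtime [8B, align 8] → 64
@64: size [2B, align 2] → 66
@66: reserved [1B, align 1] → 67
+5 tail pad (align 8)
size 72, align 8
— Meta2 —
@0: attrs [8B, align 8] → 8
@8: inode [8B, align 8] → 16
@16: size [2B, align 2] → 18
+2 pad (align 4)
@20: n_entries [4B, align 4] → 24
@24: signature [2B, align 2] → 26
+6 pad (align 8)
@32: mtime [8B, align 8] → 40
@40: reserved [1B, align 1] → 41
+3 pad (align 4)
@44: blocks [20B, align 4] → 64
size 64, align 8
72 − 64 = 8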